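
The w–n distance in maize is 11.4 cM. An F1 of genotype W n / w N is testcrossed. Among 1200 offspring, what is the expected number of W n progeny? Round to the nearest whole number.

A map distance of 11.4 cM corresponds to a recombination frequency of 0.114.
The F1 is W n / w N, so W n is a parental gamete class with expected frequency (1 − r)/2 = 0.886/2 = 0.4430.
Expected number = 0.4430 × 1200 = 531.60 ≈ 532.

532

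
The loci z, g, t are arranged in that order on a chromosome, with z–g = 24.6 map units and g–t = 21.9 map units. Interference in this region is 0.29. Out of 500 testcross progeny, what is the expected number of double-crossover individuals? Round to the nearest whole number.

19

Map distances give recombination frequencies of 0.246 and 0.219 for the two intervals.
With interference 0.29 (so coincidence = 0.71), expected double-crossover frequency = 0.246 × 0.219 × 0.71 = 0.03825.
Expected number = 0.03825 × 500 = 19.13 ≈ 19.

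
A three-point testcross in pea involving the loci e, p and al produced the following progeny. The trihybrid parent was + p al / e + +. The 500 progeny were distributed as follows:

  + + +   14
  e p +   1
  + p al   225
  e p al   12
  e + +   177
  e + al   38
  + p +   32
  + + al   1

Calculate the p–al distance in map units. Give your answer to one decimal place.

The two rarest classes, + + al and e p +, are the double crossovers. Comparing them with the parentals, only the p allele has switched, so p is the middle locus and the order is al – p – e.
Crossovers in the al–p interval produce the single-crossover classes + p + and e + al (32 + 38 = 70) plus the double crossovers (2).
RF(al–p) = (70 + 2) / 500 = 72/500 = 0.1440 → 14.4 map units.

14.4 map units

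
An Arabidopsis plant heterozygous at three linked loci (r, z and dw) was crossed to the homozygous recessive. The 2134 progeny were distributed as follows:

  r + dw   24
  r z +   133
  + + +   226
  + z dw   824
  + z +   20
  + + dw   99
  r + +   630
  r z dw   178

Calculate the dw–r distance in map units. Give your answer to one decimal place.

21.0 map units

The two most frequent reciprocal classes, r + + and + z dw, are the parental types, so the F1 was r + + / + z dw.
The two rarest classes, r + dw and + z +, are the double crossovers. Comparing them with the parentals, only the dw allele has switched, so dw is the middle locus and the order is z – dw – r.
Crossovers in the dw–r interval produce the single-crossover classes + + + and r z dw (226 + 178 = 404) plus the double crossovers (44).
RF(dw–r) = (404 + 44) / 2134 = 448/2134 = 0.2099 → 21.0 map units.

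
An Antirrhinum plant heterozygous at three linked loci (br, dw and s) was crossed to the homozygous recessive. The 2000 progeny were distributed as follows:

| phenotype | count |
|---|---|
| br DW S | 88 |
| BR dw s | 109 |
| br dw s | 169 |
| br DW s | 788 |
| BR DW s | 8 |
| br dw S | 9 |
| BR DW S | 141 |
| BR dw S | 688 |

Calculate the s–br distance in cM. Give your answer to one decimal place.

The two most frequent reciprocal classes, br DW s and BR dw S, are the parental types, so the F1 was br DW s / BR dw S.
The two rarest classes, BR DW s and br dw S, are the double crossovers. Comparing them with the parentals, only the br allele has switched, so br is the middle locus and the order is s – br – dw.
Crossovers in the s–br interval produce the single-crossover classes br DW S and BR dw s (88 + 109 = 197) plus the double crossovers (17).
RF(s–br) = (197 + 17) / 2000 = 214/2000 = 0.1070 → 10.7 cM.

10.7 cM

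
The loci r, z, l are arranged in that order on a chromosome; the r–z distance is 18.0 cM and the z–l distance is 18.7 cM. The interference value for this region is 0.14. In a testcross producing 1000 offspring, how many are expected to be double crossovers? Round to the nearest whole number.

Map distances give recombination frequencies of 0.180 and 0.187 for the two intervals.
With interference 0.14 (so coincidence = 0.86), expected double-crossover frequency = 0.180 × 0.187 × 0.86 = 0.02895.
Expected number = 0.02895 × 1000 = 28.95 ≈ 29.

29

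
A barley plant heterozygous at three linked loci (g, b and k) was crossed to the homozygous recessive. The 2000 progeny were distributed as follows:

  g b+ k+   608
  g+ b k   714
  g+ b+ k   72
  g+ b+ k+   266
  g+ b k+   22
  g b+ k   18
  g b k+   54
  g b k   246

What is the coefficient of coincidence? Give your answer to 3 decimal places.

The two most frequent reciprocal classes, g+ b k and g b+ k+, are the parental types, so the F1 was g+ b k / g b+ k+.
The two rarest classes, g+ b k+ and g b+ k, are the double crossovers. Comparing them with the parentals, only the k allele has switched, so k is the middle locus and the order is b – k – g.
b–k: (126 + 40)/2000 = 0.0830; k–g: (512 + 40)/2000 = 0.2760.
Expected DCO frequency = 0.0830 × 0.2760 ≈ 0.02291; observed = 40/2000 ≈ 0.02000.
Coefficient of coincidence = 0.02000/0.02291 ≈ 0.873.

0.873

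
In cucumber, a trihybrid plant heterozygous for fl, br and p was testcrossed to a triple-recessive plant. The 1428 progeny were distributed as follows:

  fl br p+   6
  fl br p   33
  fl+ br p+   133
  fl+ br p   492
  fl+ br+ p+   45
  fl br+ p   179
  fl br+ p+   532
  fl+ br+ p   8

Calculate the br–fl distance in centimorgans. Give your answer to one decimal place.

6.4 centimorgans

The two most frequent reciprocal classes, fl br+ p+ and fl+ br p, are the parental types, so the F1 was fl br+ p+ / fl+ br p.
The two rarest classes, fl br p+ and fl+ br+ p, are the double crossovers. Comparing them with the parentals, only the br allele has switched, so br is the middle locus and the order is fl – br – p.
Crossovers in the fl–br interval produce the single-crossover classes fl+ br+ p+ and fl br p (45 + 33 = 78) plus the double crossovers (14).
RF(fl–br) = (78 + 14) / 1428 = 92/1428 = 0.0644 → 6.4 centimorgans.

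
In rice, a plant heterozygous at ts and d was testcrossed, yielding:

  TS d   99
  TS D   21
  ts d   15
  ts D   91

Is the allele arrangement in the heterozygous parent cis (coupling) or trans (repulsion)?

The two most frequent classes are TS d (99) and ts D (91); these are the parental (non-recombinant) types.
So the F1 carried TS d on one chromosome and ts D on the other — the recessive alleles are on opposite chromosomes (trans / repulsion).

trans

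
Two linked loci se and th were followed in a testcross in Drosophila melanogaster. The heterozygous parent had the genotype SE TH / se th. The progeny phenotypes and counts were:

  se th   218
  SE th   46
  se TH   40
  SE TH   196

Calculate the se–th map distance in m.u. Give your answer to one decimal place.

17.2 m.u.

The recombinant classes are SE th and se TH: 46 + 40 = 86.
Recombination frequency = 86/500 = 0.1720 ≈ 17.2%, i.e. 17.2 m.u.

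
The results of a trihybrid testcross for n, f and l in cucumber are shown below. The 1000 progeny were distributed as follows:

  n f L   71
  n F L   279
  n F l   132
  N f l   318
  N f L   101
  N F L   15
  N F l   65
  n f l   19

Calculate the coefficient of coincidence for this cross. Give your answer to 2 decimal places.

0.75

The two most frequent reciprocal classes, N f l and n F L, are the parental types, so the F1 was N f l / n F L.
The two rarest classes, n f l and N F L, are the double crossovers. Comparing them with the parentals, only the n allele has switched, so n is the middle locus and the order is l – n – f.
l–n: (233 + 34)/1000 = 0.2670; n–f: (136 + 34)/1000 = 0.1700.
Expected DCO frequency = 0.2670 × 0.1700 ≈ 0.04539; observed = 34/1000 ≈ 0.03400.
Coefficient of coincidence = 0.03400/0.04539 ≈ 0.75.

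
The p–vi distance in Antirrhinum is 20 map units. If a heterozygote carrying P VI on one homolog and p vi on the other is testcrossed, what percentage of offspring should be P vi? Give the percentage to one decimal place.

10.0%

A map distance of 20 map units corresponds to a recombination frequency of 0.200.
The F1 is P VI / p vi, so P vi is a recombinant gamete class with expected frequency r/2 = 0.200/2 = 0.1000.
That is 0.1000 = 10.0% of the progeny.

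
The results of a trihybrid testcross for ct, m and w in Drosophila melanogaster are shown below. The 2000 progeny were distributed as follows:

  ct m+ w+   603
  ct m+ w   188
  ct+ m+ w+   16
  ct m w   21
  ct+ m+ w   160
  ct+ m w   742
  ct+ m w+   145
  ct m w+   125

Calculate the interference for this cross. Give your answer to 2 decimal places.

The two most frequent reciprocal classes, ct+ m w and ct m+ w+, are the parental types, so the F1 was ct+ m w / ct m+ w+.
The two rarest classes, ct m w and ct+ m+ w+, are the double crossovers. Comparing them with the parentals, only the ct allele has switched, so ct is the middle locus and the order is m – ct – w.
m–ct: (285 + 37)/2000 = 0.1610; ct–w: (333 + 37)/2000 = 0.1850.
Expected DCO frequency = 0.1610 × 0.1850 ≈ 0.02978; observed = 37/2000 ≈ 0.01850.
Coefficient of coincidence = 0.01850/0.02978 ≈ 0.62; interference = 1 − 0.62 = 0.38.

0.38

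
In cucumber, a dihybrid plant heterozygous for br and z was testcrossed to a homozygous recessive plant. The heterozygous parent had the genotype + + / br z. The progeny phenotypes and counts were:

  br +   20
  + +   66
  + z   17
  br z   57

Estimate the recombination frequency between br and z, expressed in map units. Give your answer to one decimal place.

The recombinant classes are + z and br +: 17 + 20 = 37.
Recombination frequency = 37/160 = 0.2313 ≈ 23.1%, i.e. 23.1 map units.

23.1 map units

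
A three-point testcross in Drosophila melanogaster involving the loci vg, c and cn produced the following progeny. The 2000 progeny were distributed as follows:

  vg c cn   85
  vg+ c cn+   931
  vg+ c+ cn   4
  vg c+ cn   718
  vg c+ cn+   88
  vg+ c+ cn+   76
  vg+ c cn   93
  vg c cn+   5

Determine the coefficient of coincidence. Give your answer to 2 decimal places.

The two most frequent reciprocal classes, vg c+ cn and vg+ c cn+, are the parental types, so the F1 was vg c+ cn / vg+ c cn+.
The two rarest classes, vg+ c+ cn and vg c cn+, are the double crossovers. Comparing them with the parentals, only the vg allele has switched, so vg is the middle locus and the order is cn – vg – c.
cn–vg: (181 + 9)/2000 = 0.0950; vg–c: (161 + 9)/2000 = 0.0850.
Expected DCO frequency = 0.0950 × 0.0850 ≈ 0.00808; observed = 9/2000 ≈ 0.00450.
Coefficient of coincidence = 0.00450/0.00808 ≈ 0.56.

0.56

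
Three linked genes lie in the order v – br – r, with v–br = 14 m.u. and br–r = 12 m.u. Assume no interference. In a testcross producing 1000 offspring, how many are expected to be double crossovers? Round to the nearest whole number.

17

Map distances give recombination frequencies of 0.140 and 0.120 for the two intervals.
With no interference, expected double-crossover frequency = 0.140 × 0.120 = 0.01680.
Expected number = 0.01680 × 1000 = 16.80 ≈ 17.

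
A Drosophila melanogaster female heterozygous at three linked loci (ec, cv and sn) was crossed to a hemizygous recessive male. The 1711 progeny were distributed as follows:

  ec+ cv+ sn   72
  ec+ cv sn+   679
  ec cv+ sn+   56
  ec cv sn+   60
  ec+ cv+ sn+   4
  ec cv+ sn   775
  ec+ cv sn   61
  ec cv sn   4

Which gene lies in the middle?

The two most frequent reciprocal classes, ec cv+ sn and ec+ cv sn+, are the parental types, so the F1 was ec cv+ sn / ec+ cv sn+.
The two rarest classes, ec cv sn and ec+ cv+ sn+, are the double crossovers. Comparing them with the parentals, only the cv allele has switched, so cv is the middle locus and the order is ec – cv – sn.

cv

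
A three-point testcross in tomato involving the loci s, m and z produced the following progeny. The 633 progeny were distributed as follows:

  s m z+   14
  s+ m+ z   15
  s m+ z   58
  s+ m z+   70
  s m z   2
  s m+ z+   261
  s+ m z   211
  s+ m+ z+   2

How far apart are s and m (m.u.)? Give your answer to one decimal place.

5.2 m.u.

The two most frequent reciprocal classes, s+ m z and s m+ z+, are the parental types, so the F1 was s+ m z / s m+ z+.
The two rarest classes, s m z and s+ m+ z+, are the double crossovers. Comparing them with the parentals, only the s allele has switched, so s is the middle locus and the order is z – s – m.
Crossovers in the s–m interval produce the single-crossover classes s+ m+ z and s m z+ (15 + 14 = 29) plus the double crossovers (4).
RF(s–m) = (29 + 4) / 633 = 33/633 = 0.0521 → 5.2 m.u.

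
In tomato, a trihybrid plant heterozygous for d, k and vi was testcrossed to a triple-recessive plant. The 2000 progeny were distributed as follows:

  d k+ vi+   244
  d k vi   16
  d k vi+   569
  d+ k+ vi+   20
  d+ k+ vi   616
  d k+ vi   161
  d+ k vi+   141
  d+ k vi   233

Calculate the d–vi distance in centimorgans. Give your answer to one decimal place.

16.9 centimorgans

The two most frequent reciprocal classes, d+ k+ vi and d k vi+, are the parental types, so the F1 was d+ k+ vi / d k vi+.
The two rarest classes, d+ k+ vi+ and d k vi, are the double crossovers. Comparing them with the parentals, only the vi allele has switched, so vi is the middle locus and the order is d – vi – k.
Crossovers in the d–vi interval produce the single-crossover classes d k+ vi and d+ k vi+ (161 + 141 = 302) plus the double crossovers (36).
RF(d–vi) = (302 + 36) / 2000 = 338/2000 = 0.1690 → 16.9 centimorgans.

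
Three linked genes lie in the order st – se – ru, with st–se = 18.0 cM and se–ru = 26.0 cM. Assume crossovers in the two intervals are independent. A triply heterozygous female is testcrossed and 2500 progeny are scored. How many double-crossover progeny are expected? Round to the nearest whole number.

Map distances give recombination frequencies of 0.180 and 0.260 for the two intervals.
With no interference, expected double-crossover frequency = 0.180 × 0.260 = 0.04680.
Expected number = 0.04680 × 2500 = 117.00 ≈ 117.

117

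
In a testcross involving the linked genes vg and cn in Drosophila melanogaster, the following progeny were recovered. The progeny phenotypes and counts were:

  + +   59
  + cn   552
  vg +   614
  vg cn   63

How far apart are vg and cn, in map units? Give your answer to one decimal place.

The two most frequent classes, + cn (552) and vg + (614), are the parental types, so the F1 was + cn / vg +.
The recombinant classes are + + and vg cn: 59 + 63 = 122.
Recombination frequency = 122/1288 = 0.0947 ≈ 9.5%, i.e. 9.5 map units.

9.5 map units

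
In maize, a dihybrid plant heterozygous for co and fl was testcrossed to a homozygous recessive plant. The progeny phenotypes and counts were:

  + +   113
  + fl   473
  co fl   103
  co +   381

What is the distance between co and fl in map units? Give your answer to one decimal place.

The two most frequent classes, + fl (473) and co + (381), are the parental types, so the F1 was + fl / co +.
The recombinant classes are + + and co fl: 113 + 103 = 216.
Recombination frequency = 216/1070 = 0.2019 ≈ 20.2%, i.e. 20.2 map units.

20.2 map units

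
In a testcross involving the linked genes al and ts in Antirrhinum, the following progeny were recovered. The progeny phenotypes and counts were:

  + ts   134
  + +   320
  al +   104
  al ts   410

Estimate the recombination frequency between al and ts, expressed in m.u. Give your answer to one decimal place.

The two most frequent classes, + + (320) and al ts (410), are the parental types, so the F1 was + + / al ts.
The recombinant classes are + ts and al +: 134 + 104 = 238.
Recombination frequency = 238/968 = 0.2459 ≈ 24.6%, i.e. 24.6 m.u.

24.6 m.u.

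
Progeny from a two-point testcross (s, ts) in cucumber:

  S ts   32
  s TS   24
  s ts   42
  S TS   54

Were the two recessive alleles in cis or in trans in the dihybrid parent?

The two most frequent classes are S TS (54) and s ts (42); these are the parental (non-recombinant) types.
So the F1 carried S TS on one chromosome and s ts on the other — the recessive alleles are on the same chromosome (cis / coupling).

cis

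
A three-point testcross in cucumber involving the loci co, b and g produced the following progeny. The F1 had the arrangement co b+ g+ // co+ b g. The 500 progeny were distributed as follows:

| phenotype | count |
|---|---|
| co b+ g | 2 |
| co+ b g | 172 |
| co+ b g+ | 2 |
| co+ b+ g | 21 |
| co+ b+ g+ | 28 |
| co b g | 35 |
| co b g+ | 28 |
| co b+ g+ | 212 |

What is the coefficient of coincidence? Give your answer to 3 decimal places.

The two rarest classes, co b+ g and co+ b g+, are the double crossovers. Comparing them with the parentals, only the g allele has switched, so g is the middle locus and the order is co – g – b.
co–g: (63 + 4)/500 = 0.1340; g–b: (49 + 4)/500 = 0.1060.
Expected DCO frequency = 0.1340 × 0.1060 ≈ 0.01420; observed = 4/500 ≈ 0.00800.
Coefficient of coincidence = 0.00800/0.01420 ≈ 0.563.

0.563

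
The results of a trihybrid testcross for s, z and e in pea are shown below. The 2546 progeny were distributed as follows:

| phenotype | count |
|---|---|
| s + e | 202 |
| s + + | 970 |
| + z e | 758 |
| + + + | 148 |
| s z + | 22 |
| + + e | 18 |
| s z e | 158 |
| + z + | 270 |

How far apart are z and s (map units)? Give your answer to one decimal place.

13.6 map units

The two most frequent reciprocal classes, s + + and + z e, are the parental types, so the F1 was s + + / + z e.
The two rarest classes, s z + and + + e, are the double crossovers. Comparing them with the parentals, only the z allele has switched, so z is the middle locus and the order is s – z – e.
Crossovers in the s–z interval produce the single-crossover classes + + + and s z e (148 + 158 = 306) plus the double crossovers (40).
RF(s–z) = (306 + 40) / 2546 = 346/2546 = 0.1359 → 13.6 map units.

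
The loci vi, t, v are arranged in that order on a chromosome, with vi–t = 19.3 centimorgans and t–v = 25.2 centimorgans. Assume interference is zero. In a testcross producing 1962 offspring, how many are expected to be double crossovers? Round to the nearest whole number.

Map distances give recombination frequencies of 0.193 and 0.252 for the two intervals.
With no interference, expected double-crossover frequency = 0.193 × 0.252 = 0.04864.
Expected number = 0.04864 × 1962 = 95.42 ≈ 95.

95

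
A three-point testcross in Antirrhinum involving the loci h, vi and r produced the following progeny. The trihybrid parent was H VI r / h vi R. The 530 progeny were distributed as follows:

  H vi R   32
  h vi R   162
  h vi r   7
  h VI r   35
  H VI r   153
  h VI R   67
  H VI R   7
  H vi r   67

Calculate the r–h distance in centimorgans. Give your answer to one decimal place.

The two rarest classes, H VI R and h vi r, are the double crossovers. Comparing them with the parentals, only the r allele has switched, so r is the middle locus and the order is h – r – vi.
Crossovers in the h–r interval produce the single-crossover classes h VI r and H vi R (35 + 32 = 67) plus the double crossovers (14).
RF(h–r) = (67 + 14) / 530 = 81/530 = 0.1528 → 15.3 centimorgans.

15.3 centimorgans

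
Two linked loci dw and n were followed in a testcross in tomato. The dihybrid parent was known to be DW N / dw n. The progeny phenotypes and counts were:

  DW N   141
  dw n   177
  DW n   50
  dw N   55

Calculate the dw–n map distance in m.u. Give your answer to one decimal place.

The recombinant classes are DW n and dw N: 50 + 55 = 105.
Recombination frequency = 105/423 = 0.2482 ≈ 24.8%, i.e. 24.8 m.u.

24.8 m.u.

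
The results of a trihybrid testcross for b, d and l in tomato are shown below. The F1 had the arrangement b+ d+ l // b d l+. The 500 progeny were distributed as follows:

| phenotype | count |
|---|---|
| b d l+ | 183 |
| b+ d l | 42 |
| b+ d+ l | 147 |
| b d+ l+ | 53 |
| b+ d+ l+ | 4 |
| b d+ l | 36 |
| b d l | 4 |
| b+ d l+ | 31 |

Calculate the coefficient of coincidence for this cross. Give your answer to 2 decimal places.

The two rarest classes, b+ d+ l+ and b d l, are the double crossovers. Comparing them with the parentals, only the l allele has switched, so l is the middle locus and the order is d – l – b.
d–l: (95 + 8)/500 = 0.2060; l–b: (67 + 8)/500 = 0.1500.
Expected DCO frequency = 0.2060 × 0.1500 ≈ 0.03090; observed = 8/500 ≈ 0.01600.
Coefficient of coincidence = 0.01600/0.03090 ≈ 0.52.

0.52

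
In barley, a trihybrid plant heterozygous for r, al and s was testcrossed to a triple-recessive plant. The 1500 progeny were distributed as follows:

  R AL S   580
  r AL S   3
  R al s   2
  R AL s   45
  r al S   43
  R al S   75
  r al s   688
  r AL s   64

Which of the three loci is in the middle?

r

The two most frequent reciprocal classes, R AL S and r al s, are the parental types, so the F1 was R AL S / r al s.
The two rarest classes, r AL S and R al s, are the double crossovers. Comparing them with the parentals, only the r allele has switched, so r is the middle locus and the order is s – r – al.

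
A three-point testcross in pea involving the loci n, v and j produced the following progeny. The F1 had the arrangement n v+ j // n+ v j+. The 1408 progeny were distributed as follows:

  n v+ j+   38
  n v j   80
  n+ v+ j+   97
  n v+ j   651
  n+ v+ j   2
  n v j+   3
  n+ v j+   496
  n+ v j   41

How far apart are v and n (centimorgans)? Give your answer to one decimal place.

The two rarest classes, n+ v+ j and n v j+, are the double crossovers. Comparing them with the parentals, only the n allele has switched, so n is the middle locus and the order is j – n – v.
Crossovers in the n–v interval produce the single-crossover classes n v j and n+ v+ j+ (80 + 97 = 177) plus the double crossovers (5).
RF(n–v) = (177 + 5) / 1408 = 182/1408 = 0.1293 → 12.9 centimorgans.

12.9 centimorgans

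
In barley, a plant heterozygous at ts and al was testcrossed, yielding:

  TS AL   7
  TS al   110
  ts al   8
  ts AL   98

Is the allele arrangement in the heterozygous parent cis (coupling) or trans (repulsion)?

trans

The two most frequent classes are TS al (110) and ts AL (98); these are the parental (non-recombinant) types.
So the F1 carried TS al on one chromosome and ts AL on the other — the recessive alleles are on opposite chromosomes (trans / repulsion).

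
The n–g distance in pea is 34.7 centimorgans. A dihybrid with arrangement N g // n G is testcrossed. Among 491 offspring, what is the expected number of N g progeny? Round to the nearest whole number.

A map distance of 34.7 centimorgans corresponds to a recombination frequency of 0.347.
The F1 is N g / n G, so N g is a parental gamete class with expected frequency (1 − r)/2 = 0.653/2 = 0.3265.
Expected number = 0.3265 × 491 = 160.31 ≈ 160.

160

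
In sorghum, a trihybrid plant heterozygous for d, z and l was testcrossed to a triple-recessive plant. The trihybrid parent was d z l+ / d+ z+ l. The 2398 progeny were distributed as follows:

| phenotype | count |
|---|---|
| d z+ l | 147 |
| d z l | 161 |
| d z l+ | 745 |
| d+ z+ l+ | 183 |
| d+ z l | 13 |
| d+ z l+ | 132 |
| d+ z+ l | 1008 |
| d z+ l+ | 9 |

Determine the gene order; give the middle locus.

The two rarest classes, d z+ l+ and d+ z l, are the double crossovers. Comparing them with the parentals, only the z allele has switched, so z is the middle locus and the order is d – z – l.

z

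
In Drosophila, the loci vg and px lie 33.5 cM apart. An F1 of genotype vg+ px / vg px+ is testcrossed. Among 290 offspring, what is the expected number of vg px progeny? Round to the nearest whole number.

49

A map distance of 33.5 cM corresponds to a recombination frequency of 0.335.
The F1 is vg+ px / vg px+, so vg px is a recombinant gamete class with expected frequency r/2 = 0.335/2 = 0.1675.
Expected number = 0.1675 × 290 = 48.58 ≈ 49.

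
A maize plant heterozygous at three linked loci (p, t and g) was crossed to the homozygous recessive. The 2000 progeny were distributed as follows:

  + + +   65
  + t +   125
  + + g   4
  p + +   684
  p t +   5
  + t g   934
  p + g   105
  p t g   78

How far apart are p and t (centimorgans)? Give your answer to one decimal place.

The two most frequent reciprocal classes, p + + and + t g, are the parental types, so the F1 was p + + / + t g.
The two rarest classes, p t + and + + g, are the double crossovers. Comparing them with the parentals, only the t allele has switched, so t is the middle locus and the order is g – t – p.
Crossovers in the t–p interval produce the single-crossover classes + + + and p t g (65 + 78 = 143) plus the double crossovers (9).
RF(t–p) = (143 + 9) / 2000 = 152/2000 = 0.0760 → 7.6 centimorgans.

7.6 centimorgans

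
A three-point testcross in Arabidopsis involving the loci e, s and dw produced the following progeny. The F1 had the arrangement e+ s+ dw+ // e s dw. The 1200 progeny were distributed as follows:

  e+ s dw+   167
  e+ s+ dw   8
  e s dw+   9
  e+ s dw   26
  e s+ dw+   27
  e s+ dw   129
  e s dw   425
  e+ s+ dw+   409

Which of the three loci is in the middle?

The two rarest classes, e+ s+ dw and e s dw+, are the double crossovers. Comparing them with the parentals, only the dw allele has switched, so dw is the middle locus and the order is e – dw – s.

dw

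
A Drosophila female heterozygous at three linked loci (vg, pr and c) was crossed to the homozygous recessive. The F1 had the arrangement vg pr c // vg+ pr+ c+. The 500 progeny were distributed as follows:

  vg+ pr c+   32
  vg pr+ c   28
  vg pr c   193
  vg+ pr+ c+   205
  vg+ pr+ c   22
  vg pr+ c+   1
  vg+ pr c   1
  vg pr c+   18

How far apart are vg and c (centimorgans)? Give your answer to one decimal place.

The two rarest classes, vg+ pr c and vg pr+ c+, are the double crossovers. Comparing them with the parentals, only the vg allele has switched, so vg is the middle locus and the order is c – vg – pr.
Crossovers in the c–vg interval produce the single-crossover classes vg pr c+ and vg+ pr+ c (18 + 22 = 40) plus the double crossovers (2).
RF(c–vg) = (40 + 2) / 500 = 42/500 = 0.0840 → 8.4 centimorgans.

8.4 centimorgans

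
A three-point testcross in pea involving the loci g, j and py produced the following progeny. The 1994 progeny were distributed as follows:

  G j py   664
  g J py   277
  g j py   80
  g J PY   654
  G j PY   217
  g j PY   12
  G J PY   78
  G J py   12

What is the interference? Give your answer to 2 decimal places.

0.49

The two most frequent reciprocal classes, G j py and g J PY, are the parental types, so the F1 was G j py / g J PY.
The two rarest classes, G J py and g j PY, are the double crossovers. Comparing them with the parentals, only the j allele has switched, so j is the middle locus and the order is py – j – g.
py–j: (494 + 24)/1994 = 0.2598; j–g: (158 + 24)/1994 = 0.0913.
Expected DCO frequency = 0.2598 × 0.0913 ≈ 0.02372; observed = 24/1994 ≈ 0.01204.
Coefficient of coincidence = 0.01204/0.02372 ≈ 0.51; interference = 1 − 0.51 = 0.49.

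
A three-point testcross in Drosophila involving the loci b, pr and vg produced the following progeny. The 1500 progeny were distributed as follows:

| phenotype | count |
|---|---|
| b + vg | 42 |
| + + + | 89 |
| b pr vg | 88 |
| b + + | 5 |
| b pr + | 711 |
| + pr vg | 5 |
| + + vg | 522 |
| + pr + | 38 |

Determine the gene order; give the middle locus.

The two most frequent reciprocal classes, + + vg and b pr +, are the parental types, so the F1 was + + vg / b pr +.
The two rarest classes, + pr vg and b + +, are the double crossovers. Comparing them with the parentals, only the pr allele has switched, so pr is the middle locus and the order is b – pr – vg.

pr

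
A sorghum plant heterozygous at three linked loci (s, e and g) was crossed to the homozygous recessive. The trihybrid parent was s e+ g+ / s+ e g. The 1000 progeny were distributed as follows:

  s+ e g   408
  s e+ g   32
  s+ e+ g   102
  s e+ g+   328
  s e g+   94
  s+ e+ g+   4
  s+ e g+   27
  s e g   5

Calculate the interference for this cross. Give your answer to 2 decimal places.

0.35

The two rarest classes, s+ e+ g+ and s e g, are the double crossovers. Comparing them with the parentals, only the s allele has switched, so s is the middle locus and the order is g – s – e.
g–s: (59 + 9)/1000 = 0.0680; s–e: (196 + 9)/1000 = 0.2050.
Expected DCO frequency = 0.0680 × 0.2050 ≈ 0.01394; observed = 9/1000 ≈ 0.00900.
Coefficient of coincidence = 0.00900/0.01394 ≈ 0.65; interference = 1 − 0.65 = 0.35.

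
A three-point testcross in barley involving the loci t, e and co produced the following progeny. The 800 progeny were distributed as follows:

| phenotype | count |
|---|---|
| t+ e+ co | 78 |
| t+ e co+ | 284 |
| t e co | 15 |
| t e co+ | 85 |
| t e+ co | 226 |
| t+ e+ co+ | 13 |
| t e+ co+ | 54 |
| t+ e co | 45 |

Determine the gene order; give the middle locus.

e

The two most frequent reciprocal classes, t e+ co and t+ e co+, are the parental types, so the F1 was t e+ co / t+ e co+.
The two rarest classes, t e co and t+ e+ co+, are the double crossovers. Comparing them with the parentals, only the e allele has switched, so e is the middle locus and the order is t – e – co.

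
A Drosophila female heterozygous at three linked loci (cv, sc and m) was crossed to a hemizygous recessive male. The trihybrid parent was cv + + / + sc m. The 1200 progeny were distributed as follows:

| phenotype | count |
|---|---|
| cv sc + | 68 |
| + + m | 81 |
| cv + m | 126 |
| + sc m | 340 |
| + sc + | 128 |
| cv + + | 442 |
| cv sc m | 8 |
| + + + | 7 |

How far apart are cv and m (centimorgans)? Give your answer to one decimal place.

22.4 centimorgans

The two rarest classes, + + + and cv sc m, are the double crossovers. Comparing them with the parentals, only the cv allele has switched, so cv is the middle locus and the order is m – cv – sc.
Crossovers in the m–cv interval produce the single-crossover classes cv + m and + sc + (126 + 128 = 254) plus the double crossovers (15).
RF(m–cv) = (254 + 15) / 1200 = 269/1200 = 0.2242 → 22.4 centimorgans.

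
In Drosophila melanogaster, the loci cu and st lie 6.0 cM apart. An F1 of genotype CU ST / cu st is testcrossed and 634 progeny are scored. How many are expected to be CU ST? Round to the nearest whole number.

A map distance of 6.0 cM corresponds to a recombination frequency of 0.060.
The F1 is CU ST / cu st, so CU ST is a parental gamete class with expected frequency (1 − r)/2 = 0.940/2 = 0.4700.
Expected number = 0.4700 × 634 = 297.98 ≈ 298.

298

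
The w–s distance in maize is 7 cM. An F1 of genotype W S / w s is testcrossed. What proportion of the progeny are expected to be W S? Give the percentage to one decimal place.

46.5%

A map distance of 7 cM corresponds to a recombination frequency of 0.070.
The F1 is W S / w s, so W S is a parental gamete class with expected frequency (1 − r)/2 = 0.930/2 = 0.4650.
That is 0.4650 = 46.5% of the progeny.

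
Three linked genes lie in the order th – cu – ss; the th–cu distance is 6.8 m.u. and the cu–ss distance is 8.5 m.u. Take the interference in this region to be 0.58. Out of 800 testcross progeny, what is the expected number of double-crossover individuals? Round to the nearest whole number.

2

Map distances give recombination frequencies of 0.068 and 0.085 for the two intervals.
With interference 0.58 (so coincidence = 0.42), expected double-crossover frequency = 0.068 × 0.085 × 0.42 = 0.00243.
Expected number = 0.00243 × 800 = 1.94 ≈ 2.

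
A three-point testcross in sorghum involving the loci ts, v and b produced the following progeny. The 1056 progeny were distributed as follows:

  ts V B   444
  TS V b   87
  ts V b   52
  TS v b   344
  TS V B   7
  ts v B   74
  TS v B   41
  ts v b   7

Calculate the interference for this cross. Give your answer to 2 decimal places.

The two most frequent reciprocal classes, TS v b and ts V B, are the parental types, so the F1 was TS v b / ts V B.
The two rarest classes, ts v b and TS V B, are the double crossovers. Comparing them with the parentals, only the ts allele has switched, so ts is the middle locus and the order is v – ts – b.
v–ts: (161 + 14)/1056 = 0.1657; ts–b: (93 + 14)/1056 = 0.1013.
Expected DCO frequency = 0.1657 × 0.1013 ≈ 0.01679; observed = 14/1056 ≈ 0.01326.
Coefficient of coincidence = 0.01326/0.01679 ≈ 0.79; interference = 1 − 0.79 = 0.21.

0.21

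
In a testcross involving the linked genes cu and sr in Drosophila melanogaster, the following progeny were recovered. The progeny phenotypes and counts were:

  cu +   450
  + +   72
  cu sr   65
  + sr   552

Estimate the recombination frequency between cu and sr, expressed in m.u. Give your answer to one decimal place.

The two most frequent classes, + sr (552) and cu + (450), are the parental types, so the F1 was + sr / cu +.
The recombinant classes are + + and cu sr: 72 + 65 = 137.
Recombination frequency = 137/1139 = 0.1203 ≈ 12.0%, i.e. 12.0 m.u.

12.0 m.u.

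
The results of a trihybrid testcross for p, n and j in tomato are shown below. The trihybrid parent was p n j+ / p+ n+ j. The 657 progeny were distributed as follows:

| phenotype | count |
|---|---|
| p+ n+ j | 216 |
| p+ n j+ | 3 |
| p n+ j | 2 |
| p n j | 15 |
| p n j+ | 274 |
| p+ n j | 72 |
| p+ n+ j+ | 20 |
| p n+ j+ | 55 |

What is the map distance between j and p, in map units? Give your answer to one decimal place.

The two rarest classes, p+ n j+ and p n+ j, are the double crossovers. Comparing them with the parentals, only the p allele has switched, so p is the middle locus and the order is j – p – n.
Crossovers in the j–p interval produce the single-crossover classes p n j and p+ n+ j+ (15 + 20 = 35) plus the double crossovers (5).
RF(j–p) = (35 + 5) / 657 = 40/657 = 0.0609 → 6.1 map units.

6.1 map units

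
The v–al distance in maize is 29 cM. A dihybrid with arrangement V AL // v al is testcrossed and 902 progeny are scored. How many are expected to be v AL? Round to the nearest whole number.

131

A map distance of 29 cM corresponds to a recombination frequency of 0.290.
The F1 is V AL / v al, so v AL is a recombinant gamete class with expected frequency r/2 = 0.290/2 = 0.1450.
Expected number = 0.1450 × 902 = 130.79 ≈ 131.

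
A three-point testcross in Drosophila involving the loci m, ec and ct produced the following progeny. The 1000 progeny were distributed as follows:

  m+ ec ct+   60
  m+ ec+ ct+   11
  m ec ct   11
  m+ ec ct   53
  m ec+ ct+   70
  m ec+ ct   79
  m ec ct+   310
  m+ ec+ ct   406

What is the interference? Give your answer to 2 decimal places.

0.06

The two most frequent reciprocal classes, m ec ct+ and m+ ec+ ct, are the parental types, so the F1 was m ec ct+ / m+ ec+ ct.
The two rarest classes, m ec ct and m+ ec+ ct+, are the double crossovers. Comparing them with the parentals, only the ct allele has switched, so ct is the middle locus and the order is ec – ct – m.
ec–ct: (123 + 22)/1000 = 0.1450; ct–m: (139 + 22)/1000 = 0.1610.
Expected DCO frequency = 0.1450 × 0.1610 ≈ 0.02334; observed = 22/1000 ≈ 0.02200.
Coefficient of coincidence = 0.02200/0.02334 ≈ 0.94; interference = 1 − 0.94 = 0.06.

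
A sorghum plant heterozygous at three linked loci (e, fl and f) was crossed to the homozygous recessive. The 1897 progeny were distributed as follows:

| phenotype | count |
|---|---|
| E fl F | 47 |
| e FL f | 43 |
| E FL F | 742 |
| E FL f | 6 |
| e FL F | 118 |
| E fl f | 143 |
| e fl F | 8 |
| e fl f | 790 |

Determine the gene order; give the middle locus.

f

The two most frequent reciprocal classes, e fl f and E FL F, are the parental types, so the F1 was e fl f / E FL F.
The two rarest classes, e fl F and E FL f, are the double crossovers. Comparing them with the parentals, only the f allele has switched, so f is the middle locus and the order is e – f – fl.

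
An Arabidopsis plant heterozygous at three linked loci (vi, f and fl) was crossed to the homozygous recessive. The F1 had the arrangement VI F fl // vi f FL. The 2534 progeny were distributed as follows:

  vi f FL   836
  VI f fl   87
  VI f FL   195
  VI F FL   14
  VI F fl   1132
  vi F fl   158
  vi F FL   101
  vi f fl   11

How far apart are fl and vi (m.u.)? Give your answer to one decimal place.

The two rarest classes, VI F FL and vi f fl, are the double crossovers. Comparing them with the parentals, only the fl allele has switched, so fl is the middle locus and the order is f – fl – vi.
Crossovers in the fl–vi interval produce the single-crossover classes vi F fl and VI f FL (158 + 195 = 353) plus the double crossovers (25).
RF(fl–vi) = (353 + 25) / 2534 = 378/2534 = 0.1492 → 14.9 m.u.

14.9 m.u.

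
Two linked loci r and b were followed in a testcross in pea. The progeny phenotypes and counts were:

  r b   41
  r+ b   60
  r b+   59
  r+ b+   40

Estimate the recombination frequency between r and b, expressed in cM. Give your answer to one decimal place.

40.5 cM

The two most frequent classes, r+ b (60) and r b+ (59), are the parental types, so the F1 was r+ b / r b+.
The recombinant classes are r+ b+ and r b: 40 + 41 = 81.
Recombination frequency = 81/200 = 0.4050 ≈ 40.5%, i.e. 40.5 cM.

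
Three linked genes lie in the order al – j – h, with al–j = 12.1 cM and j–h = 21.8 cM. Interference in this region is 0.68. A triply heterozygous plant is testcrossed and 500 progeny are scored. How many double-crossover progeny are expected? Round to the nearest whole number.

Map distances give recombination frequencies of 0.121 and 0.218 for the two intervals.
With interference 0.68 (so coincidence = 0.32), expected double-crossover frequency = 0.121 × 0.218 × 0.32 = 0.00844.
Expected number = 0.00844 × 500 = 4.22 ≈ 4.

4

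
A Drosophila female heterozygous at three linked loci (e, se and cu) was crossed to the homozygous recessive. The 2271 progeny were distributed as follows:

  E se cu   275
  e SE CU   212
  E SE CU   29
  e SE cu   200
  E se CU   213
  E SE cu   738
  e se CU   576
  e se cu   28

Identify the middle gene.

The two most frequent reciprocal classes, E SE cu and e se CU, are the parental types, so the F1 was E SE cu / e se CU.
The two rarest classes, E SE CU and e se cu, are the double crossovers. Comparing them with the parentals, only the cu allele has switched, so cu is the middle locus and the order is se – cu – e.

cu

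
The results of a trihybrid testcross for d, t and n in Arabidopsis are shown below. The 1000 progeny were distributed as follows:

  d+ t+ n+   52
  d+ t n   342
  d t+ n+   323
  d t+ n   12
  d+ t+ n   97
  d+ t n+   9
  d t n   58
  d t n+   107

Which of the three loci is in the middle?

n

The two most frequent reciprocal classes, d+ t n and d t+ n+, are the parental types, so the F1 was d+ t n / d t+ n+.
The two rarest classes, d+ t n+ and d t+ n, are the double crossovers. Comparing them with the parentals, only the n allele has switched, so n is the middle locus and the order is t – n – d.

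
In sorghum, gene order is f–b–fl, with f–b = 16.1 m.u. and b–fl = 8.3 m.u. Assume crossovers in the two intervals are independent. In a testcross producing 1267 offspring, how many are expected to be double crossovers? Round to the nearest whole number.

Map distances give recombination frequencies of 0.161 and 0.083 for the two intervals.
With no interference, expected double-crossover frequency = 0.161 × 0.083 = 0.01336.
Expected number = 0.01336 × 1267 = 16.93 ≈ 17.

17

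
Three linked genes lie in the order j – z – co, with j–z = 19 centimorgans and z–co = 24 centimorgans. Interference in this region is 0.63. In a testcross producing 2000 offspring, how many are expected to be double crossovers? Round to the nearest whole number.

34

Map distances give recombination frequencies of 0.190 and 0.240 for the two intervals.
With interference 0.63 (so coincidence = 0.37), expected double-crossover frequency = 0.190 × 0.240 × 0.37 = 0.01687.
Expected number = 0.01687 × 2000 = 33.74 ≈ 34.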